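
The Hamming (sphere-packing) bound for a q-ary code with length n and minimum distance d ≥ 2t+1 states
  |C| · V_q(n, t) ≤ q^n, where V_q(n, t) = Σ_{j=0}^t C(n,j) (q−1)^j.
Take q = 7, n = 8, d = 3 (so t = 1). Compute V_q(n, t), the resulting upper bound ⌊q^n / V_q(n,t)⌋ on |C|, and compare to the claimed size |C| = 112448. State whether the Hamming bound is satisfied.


V_q(n, t) = 49, q^n = 5764801, Hamming bound = 117649, |C| = 112448 ≤ bound (satisfied).

Step 1: Compute V_q(n, t) = Σ_{j=0}^1 C(n, j) (q−1)^j.
  j = 0: C(8,0)·(6)^0 = 1·1 = 1.
  j = 1: C(8,1)·(6)^1 = 8·6 = 48.
  V_q(n, t) = 1 + 48 = 49.
Step 2: q^n = 7^8 = 5764801.
Step 3: Hamming bound ⌊q^n / V_q(n,t)⌋ = ⌊5764801/49⌋ = 117649.
Step 4: Compare |C| = 112448 to 117649: satisfied.
The claimed |C| lies below the Hamming bound.


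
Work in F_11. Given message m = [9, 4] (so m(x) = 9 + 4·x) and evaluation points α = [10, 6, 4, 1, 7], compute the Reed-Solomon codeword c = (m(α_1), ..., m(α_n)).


c = [5, 0, 3, 2, 4]

Message polynomial: m(x) = 9 + 4·x (mod 11).
For each evaluation point α_i, compute m(α_i) mod 11:
  α_1 = 10: Horner steps 4 → 5, so m(10) = 5.
  α_2 = 6: Horner steps 4 → 0, so m(6) = 0.
  α_3 = 4: Horner steps 4 → 3, so m(4) = 3.
  α_4 = 1: Horner steps 4 → 2, so m(1) = 2.
  α_5 = 7: Horner steps 4 → 4, so m(7) = 4.
Codeword c = [5, 0, 3, 2, 4] ∈ F_11^5.


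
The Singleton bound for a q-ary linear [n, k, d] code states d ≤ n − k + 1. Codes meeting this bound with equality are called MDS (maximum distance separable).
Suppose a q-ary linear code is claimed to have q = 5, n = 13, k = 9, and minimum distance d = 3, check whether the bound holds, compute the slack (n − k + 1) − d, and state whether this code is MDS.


Singleton RHS = n − k + 1 = 5, slack = 2, bound satisfied, not MDS.

Singleton bound: d ≤ n − k + 1.
Here n = 13, k = 9, so n − k + 1 = 5.
Given d = 3, check d ≤ 5: YES.
Slack = (n − k + 1) − d = 2.
The code is NOT MDS (slack = 2 > 0).
Description: the claimed parameters are [13, 9, 3]_5; such a code would be non-MDS.


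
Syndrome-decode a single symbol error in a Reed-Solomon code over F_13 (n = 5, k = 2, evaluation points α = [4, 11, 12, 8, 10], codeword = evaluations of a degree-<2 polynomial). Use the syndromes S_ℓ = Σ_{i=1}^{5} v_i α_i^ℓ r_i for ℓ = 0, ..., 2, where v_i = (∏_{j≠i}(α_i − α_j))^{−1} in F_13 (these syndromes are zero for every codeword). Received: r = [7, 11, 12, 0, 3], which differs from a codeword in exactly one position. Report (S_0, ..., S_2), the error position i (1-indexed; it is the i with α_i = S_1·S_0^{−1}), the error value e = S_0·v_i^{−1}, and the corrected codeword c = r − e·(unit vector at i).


S = (7, 6, 7), error at position 3, error magnitude e = 6, c = [7, 11, 6, 0, 3].

Step 1: column multipliers v_i = (∏_{j≠i}(α_i − α_j))^{−1} mod 13.
  i = 1 (α = 4): (4−11)(4−12)(4−8)(4−10) = (−7)·(−8)·(−4)·(−6) = 1344 ≡ 5, so v_1 = 5^{−1} = 8 (mod 13).
  i = 2 (α = 11): (11−4)(11−12)(11−8)(11−10) = 7·(−1)·3·1 = −21 ≡ 5, so v_2 = 5^{−1} = 8 (mod 13).
  i = 3 (α = 12): (12−4)(12−11)(12−8)(12−10) = 8·1·4·2 = 64 ≡ 12, so v_3 = 12^{−1} = 12 (mod 13).
  i = 4 (α = 8): (8−4)(8−11)(8−12)(8−10) = 4·(−3)·(−4)·(−2) = −96 ≡ 8, so v_4 = 8^{−1} = 5 (mod 13).
  i = 5 (α = 10): (10−4)(10−11)(10−12)(10−8) = 6·(−1)·(−2)·2 = 24 ≡ 11, so v_5 = 11^{−1} = 6 (mod 13).
  v = [8, 8, 12, 5, 6].
Step 2: syndromes of r = [7, 11, 12, 0, 3] (all sums mod 13).
  S_0 = Σ v_i r_i = 8·7 + 8·11 + 12·12 + 5·0 + 6·3 = 306 ≡ 7.
  S_1 = Σ v_i α_i r_i = 8·4·7 + 8·11·11 + 12·12·12 + 5·8·0 + 6·10·3 = 3100 ≡ 6.
  α_i^2 mod 13 = [3, 4, 1, 12, 9].
  S_2 = Σ v_i α_i^2 r_i = 8·3·7 + 8·4·11 + 12·1·12 + 5·12·0 + 6·9·3 = 826 ≡ 7.
  S = (7, 6, 7) ≠ 0, so r is not a codeword (an error is present).
Step 3: locate the error. For a single error e at position i, S_ℓ = v_i·e·α_i^ℓ, so α_err = S_1/S_0.
  S_0^{−1} = 7^{−1} = 2 (mod 13), so α_err = 6·2 = 12 ≡ 12 = α_3. Error position i = 3.
  Consistency check: S_2/S_1 = 7·11 = 77 ≡ 12 = α_err ✓ (single-error assumption holds).
Step 4: error magnitude e = S_0/v_3 = S_0·∏_{j≠3}(α_3 − α_j) = 7·12 = 84 ≡ 6 (mod 13).
Step 5: correct position 3: c_3 = r_3 − e = 12 − 6 ≡ 6 (mod 13). Hence c = [7, 11, 6, 0, 3].
  Check: interpolating c through the α_i gives m(x) = 1 + 8·x (degree < 2) with m(α_i) = c_i for every i, so c is indeed a codeword.


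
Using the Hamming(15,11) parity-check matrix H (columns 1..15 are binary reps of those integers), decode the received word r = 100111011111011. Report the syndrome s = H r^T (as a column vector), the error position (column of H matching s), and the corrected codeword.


s = (1, 0, 1, 1)^T, error position = 11, corrected codeword c = 100111011101011

Compute s = H r^T mod 2 one row at a time:
  s_1 = 1 + 1 + 1 + 1 + 1 + 0 + 1 + 1 = 7 ≡ 1 (mod 2).
  s_2 = 1 + 1 + 1 + 0 + 1 + 0 + 1 + 1 = 6 ≡ 0 (mod 2).
  s_3 = 0 + 0 + 1 + 0 + 1 + 1 + 1 + 1 = 5 ≡ 1 (mod 2).
  s_4 = 1 + 0 + 1 + 0 + 1 + 1 + 0 + 1 = 5 ≡ 1 (mod 2).
s = (1, 0, 1, 1)^T — this equals column 11 of H (binary 1011), so error is at position 11.
Correct: flip bit 11 of r = 100111011111011 to get c = 100111011101011.


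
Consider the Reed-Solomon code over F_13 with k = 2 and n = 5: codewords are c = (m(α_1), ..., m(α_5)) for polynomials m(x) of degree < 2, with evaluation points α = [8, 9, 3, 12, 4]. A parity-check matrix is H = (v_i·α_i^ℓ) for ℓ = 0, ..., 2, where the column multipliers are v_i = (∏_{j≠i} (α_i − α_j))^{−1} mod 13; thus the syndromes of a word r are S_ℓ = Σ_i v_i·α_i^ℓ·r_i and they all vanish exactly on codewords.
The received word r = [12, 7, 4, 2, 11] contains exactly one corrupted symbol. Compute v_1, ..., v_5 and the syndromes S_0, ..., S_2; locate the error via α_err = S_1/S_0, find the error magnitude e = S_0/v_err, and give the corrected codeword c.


S = (6, 9, 7), error at position 1, error magnitude e = 12, c = [0, 7, 4, 2, 11].

Step 1: column multipliers v_i = (∏_{j≠i}(α_i − α_j))^{−1} mod 13.
  i = 1 (α = 8): (8−9)(8−3)(8−12)(8−4) = (−1)·5·(−4)·4 = 80 ≡ 2, so v_1 = 2^{−1} = 7 (mod 13).
  i = 2 (α = 9): (9−8)(9−3)(9−12)(9−4) = 1·6·(−3)·5 = −90 ≡ 1, so v_2 = 1^{−1} = 1 (mod 13).
  i = 3 (α = 3): (3−8)(3−9)(3−12)(3−4) = (−5)·(−6)·(−9)·(−1) = 270 ≡ 10, so v_3 = 10^{−1} = 4 (mod 13).
  i = 4 (α = 12): (12−8)(12−9)(12−3)(12−4) = 4·3·9·8 = 864 ≡ 6, so v_4 = 6^{−1} = 11 (mod 13).
  i = 5 (α = 4): (4−8)(4−9)(4−3)(4−12) = (−4)·(−5)·1·(−8) = −160 ≡ 9, so v_5 = 9^{−1} = 3 (mod 13).
  v = [7, 1, 4, 11, 3].
Step 2: syndromes of r = [12, 7, 4, 2, 11] (all sums mod 13).
  S_0 = Σ v_i r_i = 7·12 + 1·7 + 4·4 + 11·2 + 3·11 = 162 ≡ 6.
  S_1 = Σ v_i α_i r_i = 7·8·12 + 1·9·7 + 4·3·4 + 11·12·2 + 3·4·11 = 1179 ≡ 9.
  α_i^2 mod 13 = [12, 3, 9, 1, 3].
  S_2 = Σ v_i α_i^2 r_i = 7·12·12 + 1·3·7 + 4·9·4 + 11·1·2 + 3·3·11 = 1294 ≡ 7.
  S = (6, 9, 7) ≠ 0, so r is not a codeword (an error is present).
Step 3: locate the error. For a single error e at position i, S_ℓ = v_i·e·α_i^ℓ, so α_err = S_1/S_0.
  S_0^{−1} = 6^{−1} = 11 (mod 13), so α_err = 9·11 = 99 ≡ 8 = α_1. Error position i = 1.
  Consistency check: S_2/S_1 = 7·3 = 21 ≡ 8 = α_err ✓ (single-error assumption holds).
Step 4: error magnitude e = S_0/v_1 = S_0·∏_{j≠1}(α_1 − α_j) = 6·2 = 12 ≡ 12 (mod 13).
Step 5: correct position 1: c_1 = r_1 − e = 12 − 12 ≡ 0 (mod 13). Hence c = [0, 7, 4, 2, 11].
  Check: interpolating c through the α_i gives m(x) = 9 + 7·x (degree < 2) with m(α_i) = c_i for every i, so c is indeed a codeword.


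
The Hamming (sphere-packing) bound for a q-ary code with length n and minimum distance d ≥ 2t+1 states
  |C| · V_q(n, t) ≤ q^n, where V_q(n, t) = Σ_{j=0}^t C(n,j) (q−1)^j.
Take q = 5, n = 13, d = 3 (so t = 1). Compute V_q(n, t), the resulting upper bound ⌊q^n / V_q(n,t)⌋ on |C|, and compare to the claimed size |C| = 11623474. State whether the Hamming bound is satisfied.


V_q(n, t) = 53, q^n = 1220703125, Hamming bound = 23032134, |C| = 11623474 ≤ bound (satisfied).

Step 1: Compute V_q(n, t) = Σ_{j=0}^1 C(n, j) (q−1)^j.
  j = 0: C(13,0)·(4)^0 = 1·1 = 1.
  j = 1: C(13,1)·(4)^1 = 13·4 = 52.
  V_q(n, t) = 1 + 52 = 53.
Step 2: q^n = 5^13 = 1220703125.
Step 3: Hamming bound ⌊q^n / V_q(n,t)⌋ = ⌊1220703125/53⌋ = 23032134.
Step 4: Compare |C| = 11623474 to 23032134: satisfied.
The claimed |C| lies below the Hamming bound.


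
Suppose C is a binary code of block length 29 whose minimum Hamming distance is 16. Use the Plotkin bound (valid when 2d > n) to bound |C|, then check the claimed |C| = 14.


Plotkin bound M ≤ 10; given |C| = 14 > bound (violated).

Check applicability: 2d = 32, n = 29.
2d − n = 3 > 0, so Plotkin applies.
Compute d/(2d−n) = 16/3 ≈ 5.3333.
⌊d/(2d−n)⌋ = 5.
Plotkin bound: M ≤ 2·5 = 10.
Given |C| = 14, check: VIOLATED.
This |C| is above the Plotkin bound, so no binary code with n = 29, d = 16 and 14 codewords exists.


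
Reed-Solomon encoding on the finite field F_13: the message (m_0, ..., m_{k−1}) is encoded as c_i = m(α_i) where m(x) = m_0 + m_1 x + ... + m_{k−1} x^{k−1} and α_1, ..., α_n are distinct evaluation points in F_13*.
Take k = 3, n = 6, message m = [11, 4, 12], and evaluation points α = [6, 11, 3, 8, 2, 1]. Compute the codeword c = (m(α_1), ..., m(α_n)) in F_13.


c = [12, 12, 1, 5, 2, 1]

Message polynomial: m(x) = 11 + 4·x + 12·x^2 (mod 13).
For each evaluation point α_i, compute m(α_i) mod 13:
  α_1 = 6: Horner steps 12 → 11 → 12, so m(6) = 12.
  α_2 = 11: Horner steps 12 → 6 → 12, so m(11) = 12.
  α_3 = 3: Horner steps 12 → 1 → 1, so m(3) = 1.
  α_4 = 8: Horner steps 12 → 9 → 5, so m(8) = 5.
  α_5 = 2: Horner steps 12 → 2 → 2, so m(2) = 2.
  α_6 = 1: Horner steps 12 → 3 → 1, so m(1) = 1.
Codeword c = [12, 12, 1, 5, 2, 1] ∈ F_13^6.


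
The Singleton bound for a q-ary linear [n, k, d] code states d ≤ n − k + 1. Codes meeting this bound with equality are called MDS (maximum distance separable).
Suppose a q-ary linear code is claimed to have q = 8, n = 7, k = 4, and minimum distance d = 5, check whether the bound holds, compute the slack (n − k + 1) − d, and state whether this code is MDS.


Singleton RHS = n − k + 1 = 4, slack = -1, bound violated (no such code; not MDS).

Singleton bound: d ≤ n − k + 1.
Here n = 7, k = 4, so n − k + 1 = 4.
Given d = 5, check d ≤ 4: NO.
Slack = (n − k + 1) − d = -1.
The slack is negative: d = 5 exceeds n − k + 1 = 4 by 1, so the Singleton bound is violated and no linear [7, 4, 5]_8 code can exist. In particular it is not MDS (MDS requires d = n − k + 1 exactly).
Description: the claimed parameters are [7, 4, 5]_8; such a code would be impossible (violates the Singleton bound).


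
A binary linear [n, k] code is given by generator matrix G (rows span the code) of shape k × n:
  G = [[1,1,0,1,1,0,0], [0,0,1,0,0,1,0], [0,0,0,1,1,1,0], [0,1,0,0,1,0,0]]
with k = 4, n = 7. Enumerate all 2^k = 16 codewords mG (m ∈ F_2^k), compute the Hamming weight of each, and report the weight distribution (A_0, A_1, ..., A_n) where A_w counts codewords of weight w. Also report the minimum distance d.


Weight distribution: A_0 = 1, A_2 = 3, A_3 = 8, A_4 = 3, A_6 = 1. Minimum distance d = 2.

Enumerate all 2^4 = 16 messages m ∈ F_2^4.
For each, compute codeword c = mG in F_2^7, then tally its weight.
  m = 0000 → c = 0000000, weight = 0.
  m = 1000 → c = 1101100, weight = 4.
  m = 0100 → c = 0010010, weight = 2.
  m = 1100 → c = 1111110, weight = 6.
  m = 0010 → c = 0001110, weight = 3.
  m = 1010 → c = 1100010, weight = 3.
  m = 0110 → c = 0011100, weight = 3.
  m = 1110 → c = 1110000, weight = 3.
  m = 0001 → c = 0100100, weight = 2.
  m = 1001 → c = 1001000, weight = 2.
  m = 0101 → c = 0110110, weight = 4.
  m = 1101 → c = 1011010, weight = 4.
  m = 0011 → c = 0101010, weight = 3.
  m = 1011 → c = 1000110, weight = 3.
  m = 0111 → c = 0111000, weight = 3.
  m = 1111 → c = 1010100, weight = 3.
Tally weights:
  weight 0: 1 codewords.
  weight 2: 3 codewords.
  weight 3: 8 codewords.
  weight 4: 3 codewords.
  weight 6: 1 codewords.
Minimum distance d = smallest w > 0 with A_w > 0 = 2.
Sanity: Σ A_w = 16 = 2^4 = 16 ✓.


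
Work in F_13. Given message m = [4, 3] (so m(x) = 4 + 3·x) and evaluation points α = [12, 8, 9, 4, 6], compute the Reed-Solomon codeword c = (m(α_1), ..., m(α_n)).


c = [1, 2, 5, 3, 9]

Message polynomial: m(x) = 4 + 3·x (mod 13).
For each evaluation point α_i, compute m(α_i) mod 13:
  α_1 = 12: Horner steps 3 → 1, so m(12) = 1.
  α_2 = 8: Horner steps 3 → 2, so m(8) = 2.
  α_3 = 9: Horner steps 3 → 5, so m(9) = 5.
  α_4 = 4: Horner steps 3 → 3, so m(4) = 3.
  α_5 = 6: Horner steps 3 → 9, so m(6) = 9.
Codeword c = [1, 2, 5, 3, 9] ∈ F_13^5.


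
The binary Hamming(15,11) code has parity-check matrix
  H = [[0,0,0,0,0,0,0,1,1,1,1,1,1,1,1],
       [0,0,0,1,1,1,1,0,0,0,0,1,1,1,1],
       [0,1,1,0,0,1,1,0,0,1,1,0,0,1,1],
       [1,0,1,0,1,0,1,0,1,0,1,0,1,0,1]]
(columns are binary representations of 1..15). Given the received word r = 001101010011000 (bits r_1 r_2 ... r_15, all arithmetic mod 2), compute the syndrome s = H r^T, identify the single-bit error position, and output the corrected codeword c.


s = (1, 1, 1, 0)^T, error position = 14, corrected codeword c = 001101010011010

Compute s = H r^T mod 2 one row at a time:
  s_1 = 1 + 0 + 0 + 1 + 1 + 0 + 0 + 0 = 3 ≡ 1 (mod 2).
  s_2 = 1 + 0 + 1 + 0 + 1 + 0 + 0 + 0 = 3 ≡ 1 (mod 2).
  s_3 = 0 + 1 + 1 + 0 + 0 + 1 + 0 + 0 = 3 ≡ 1 (mod 2).
  s_4 = 0 + 1 + 0 + 0 + 0 + 1 + 0 + 0 = 2 ≡ 0 (mod 2).
s = (1, 1, 1, 0)^T — this equals column 14 of H (binary 1110), so error is at position 14.
Correct: flip bit 14 of r = 001101010011000 to get c = 001101010011010.


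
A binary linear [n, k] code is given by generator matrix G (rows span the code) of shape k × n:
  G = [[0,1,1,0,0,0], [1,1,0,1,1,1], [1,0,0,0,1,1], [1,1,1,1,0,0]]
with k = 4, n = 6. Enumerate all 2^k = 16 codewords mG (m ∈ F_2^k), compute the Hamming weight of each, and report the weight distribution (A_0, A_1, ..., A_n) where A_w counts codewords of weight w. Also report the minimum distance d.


Weight distribution: A_0 = 1, A_2 = 6, A_3 = 4, A_4 = 1, A_5 = 4. Minimum distance d = 2.

Enumerate all 2^4 = 16 messages m ∈ F_2^4.
For each, compute codeword c = mG in F_2^6, then tally its weight.
  m = 0000 → c = 000000, weight = 0.
  m = 1000 → c = 011000, weight = 2.
  m = 0100 → c = 110111, weight = 5.
  m = 1100 → c = 101111, weight = 5.
  m = 0010 → c = 100011, weight = 3.
  m = 1010 → c = 111011, weight = 5.
  m = 0110 → c = 010100, weight = 2.
  m = 1110 → c = 001100, weight = 2.
  m = 0001 → c = 111100, weight = 4.
  m = 1001 → c = 100100, weight = 2.
  m = 0101 → c = 001011, weight = 3.
  m = 1101 → c = 010011, weight = 3.
  m = 0011 → c = 011111, weight = 5.
  m = 1011 → c = 000111, weight = 3.
  m = 0111 → c = 101000, weight = 2.
  m = 1111 → c = 110000, weight = 2.
Tally weights:
  weight 0: 1 codewords.
  weight 2: 6 codewords.
  weight 3: 4 codewords.
  weight 4: 1 codewords.
  weight 5: 4 codewords.
Minimum distance d = smallest w > 0 with A_w > 0 = 2.
Sanity: Σ A_w = 16 = 2^4 = 16 ✓.


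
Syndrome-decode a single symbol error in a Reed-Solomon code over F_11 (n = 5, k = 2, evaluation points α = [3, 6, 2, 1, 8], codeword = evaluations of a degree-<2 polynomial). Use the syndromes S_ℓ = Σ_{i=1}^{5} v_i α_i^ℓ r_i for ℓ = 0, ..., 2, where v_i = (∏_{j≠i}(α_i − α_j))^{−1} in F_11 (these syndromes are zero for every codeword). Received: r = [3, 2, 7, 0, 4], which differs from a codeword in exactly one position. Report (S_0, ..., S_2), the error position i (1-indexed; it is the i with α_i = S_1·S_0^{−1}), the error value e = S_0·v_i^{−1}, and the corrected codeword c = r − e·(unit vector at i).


S = (5, 7, 1), error at position 5, error magnitude e = 10, c = [3, 2, 7, 0, 5].

Step 1: column multipliers v_i = (∏_{j≠i}(α_i − α_j))^{−1} mod 11.
  i = 1 (α = 3): (3−6)(3−2)(3−1)(3−8) = (−3)·1·2·(−5) = 30 ≡ 8, so v_1 = 8^{−1} = 7 (mod 11).
  i = 2 (α = 6): (6−3)(6−2)(6−1)(6−8) = 3·4·5·(−2) = −120 ≡ 1, so v_2 = 1^{−1} = 1 (mod 11).
  i = 3 (α = 2): (2−3)(2−6)(2−1)(2−8) = (−1)·(−4)·1·(−6) = −24 ≡ 9, so v_3 = 9^{−1} = 5 (mod 11).
  i = 4 (α = 1): (1−3)(1−6)(1−2)(1−8) = (−2)·(−5)·(−1)·(−7) = 70 ≡ 4, so v_4 = 4^{−1} = 3 (mod 11).
  i = 5 (α = 8): (8−3)(8−6)(8−2)(8−1) = 5·2·6·7 = 420 ≡ 2, so v_5 = 2^{−1} = 6 (mod 11).
  v = [7, 1, 5, 3, 6].
Step 2: syndromes of r = [3, 2, 7, 0, 4] (all sums mod 11).
  S_0 = Σ v_i r_i = 7·3 + 1·2 + 5·7 + 3·0 + 6·4 = 82 ≡ 5.
  S_1 = Σ v_i α_i r_i = 7·3·3 + 1·6·2 + 5·2·7 + 3·1·0 + 6·8·4 = 337 ≡ 7.
  α_i^2 mod 11 = [9, 3, 4, 1, 9].
  S_2 = Σ v_i α_i^2 r_i = 7·9·3 + 1·3·2 + 5·4·7 + 3·1·0 + 6·9·4 = 551 ≡ 1.
  S = (5, 7, 1) ≠ 0, so r is not a codeword (an error is present).
Step 3: locate the error. For a single error e at position i, S_ℓ = v_i·e·α_i^ℓ, so α_err = S_1/S_0.
  S_0^{−1} = 5^{−1} = 9 (mod 11), so α_err = 7·9 = 63 ≡ 8 = α_5. Error position i = 5.
  Consistency check: S_2/S_1 = 1·8 = 8 ≡ 8 = α_err ✓ (single-error assumption holds).
Step 4: error magnitude e = S_0/v_5 = S_0·∏_{j≠5}(α_5 − α_j) = 5·2 = 10 ≡ 10 (mod 11).
Step 5: correct position 5: c_5 = r_5 − e = 4 − 10 ≡ 5 (mod 11). Hence c = [3, 2, 7, 0, 5].
  Check: interpolating c through the α_i gives m(x) = 4 + 7·x (degree < 2) with m(α_i) = c_i for every i, so c is indeed a codeword.


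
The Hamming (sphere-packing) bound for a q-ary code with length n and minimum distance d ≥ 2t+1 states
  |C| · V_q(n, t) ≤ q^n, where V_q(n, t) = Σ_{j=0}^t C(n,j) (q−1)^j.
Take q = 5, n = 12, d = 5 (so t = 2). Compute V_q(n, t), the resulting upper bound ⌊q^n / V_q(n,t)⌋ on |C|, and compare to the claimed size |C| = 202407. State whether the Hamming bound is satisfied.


V_q(n, t) = 1105, q^n = 244140625, Hamming bound = 220941, |C| = 202407 ≤ bound (satisfied).

Step 1: Compute V_q(n, t) = Σ_{j=0}^2 C(n, j) (q−1)^j.
  j = 0: C(12,0)·(4)^0 = 1·1 = 1.
  j = 1: C(12,1)·(4)^1 = 12·4 = 48.
  j = 2: C(12,2)·(4)^2 = 66·16 = 1056.
  V_q(n, t) = 1 + 48 + 1056 = 1105.
Step 2: q^n = 5^12 = 244140625.
Step 3: Hamming bound ⌊q^n / V_q(n,t)⌋ = ⌊244140625/1105⌋ = 220941.
Step 4: Compare |C| = 202407 to 220941: satisfied.
The claimed |C| lies below the Hamming bound.


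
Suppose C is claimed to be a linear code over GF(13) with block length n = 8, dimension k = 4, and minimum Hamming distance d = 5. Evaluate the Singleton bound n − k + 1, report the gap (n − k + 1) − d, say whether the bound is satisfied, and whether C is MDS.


Singleton RHS = n − k + 1 = 5, slack = 0, bound satisfied, MDS.

Singleton bound: d ≤ n − k + 1.
Here n = 8, k = 4, so n − k + 1 = 5.
Given d = 5, check d ≤ 5: YES.
Slack = (n − k + 1) − d = 0.
The code is MDS (slack = 0).
Description: the claimed parameters are [8, 4, 5]_13; such a code would be MDS (meets Singleton bound).


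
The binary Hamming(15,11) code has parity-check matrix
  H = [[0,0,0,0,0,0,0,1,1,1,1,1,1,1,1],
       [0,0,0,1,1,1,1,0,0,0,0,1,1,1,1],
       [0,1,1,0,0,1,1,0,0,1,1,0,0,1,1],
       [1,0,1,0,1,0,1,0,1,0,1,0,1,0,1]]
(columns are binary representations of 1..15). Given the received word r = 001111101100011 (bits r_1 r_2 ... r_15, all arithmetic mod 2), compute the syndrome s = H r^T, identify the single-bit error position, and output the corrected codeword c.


s = (0, 0, 0, 1)^T, error position = 1, corrected codeword c = 101111101100011

Compute s = H r^T mod 2 one row at a time:
  s_1 = 0 + 1 + 1 + 0 + 0 + 0 + 1 + 1 = 4 ≡ 0 (mod 2).
  s_2 = 1 + 1 + 1 + 1 + 0 + 0 + 1 + 1 = 6 ≡ 0 (mod 2).
  s_3 = 0 + 1 + 1 + 1 + 1 + 0 + 1 + 1 = 6 ≡ 0 (mod 2).
  s_4 = 0 + 1 + 1 + 1 + 1 + 0 + 0 + 1 = 5 ≡ 1 (mod 2).
s = (0, 0, 0, 1)^T — this equals column 1 of H (binary 0001), so error is at position 1.
Correct: flip bit 1 of r = 001111101100011 to get c = 101111101100011.


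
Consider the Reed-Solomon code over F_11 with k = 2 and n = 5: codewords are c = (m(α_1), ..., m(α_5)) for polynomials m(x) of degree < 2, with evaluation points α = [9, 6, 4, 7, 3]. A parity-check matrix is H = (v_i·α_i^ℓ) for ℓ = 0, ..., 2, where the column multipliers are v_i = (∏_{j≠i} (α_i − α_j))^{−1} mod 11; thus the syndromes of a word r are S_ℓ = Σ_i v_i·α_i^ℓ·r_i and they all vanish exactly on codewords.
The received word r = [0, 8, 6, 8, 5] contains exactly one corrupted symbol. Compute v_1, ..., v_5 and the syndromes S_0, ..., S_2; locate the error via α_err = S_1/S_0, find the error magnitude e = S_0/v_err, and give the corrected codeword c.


S = (6, 9, 8), error at position 4, error magnitude e = 10, c = [0, 8, 6, 9, 5].

Step 1: column multipliers v_i = (∏_{j≠i}(α_i − α_j))^{−1} mod 11.
  i = 1 (α = 9): (9−6)(9−4)(9−7)(9−3) = 3·5·2·6 = 180 ≡ 4, so v_1 = 4^{−1} = 3 (mod 11).
  i = 2 (α = 6): (6−9)(6−4)(6−7)(6−3) = (−3)·2·(−1)·3 = 18 ≡ 7, so v_2 = 7^{−1} = 8 (mod 11).
  i = 3 (α = 4): (4−9)(4−6)(4−7)(4−3) = (−5)·(−2)·(−3)·1 = −30 ≡ 3, so v_3 = 3^{−1} = 4 (mod 11).
  i = 4 (α = 7): (7−9)(7−6)(7−4)(7−3) = (−2)·1·3·4 = −24 ≡ 9, so v_4 = 9^{−1} = 5 (mod 11).
  i = 5 (α = 3): (3−9)(3−6)(3−4)(3−7) = (−6)·(−3)·(−1)·(−4) = 72 ≡ 6, so v_5 = 6^{−1} = 2 (mod 11).
  v = [3, 8, 4, 5, 2].
Step 2: syndromes of r = [0, 8, 6, 8, 5] (all sums mod 11).
  S_0 = Σ v_i r_i = 3·0 + 8·8 + 4·6 + 5·8 + 2·5 = 138 ≡ 6.
  S_1 = Σ v_i α_i r_i = 3·9·0 + 8·6·8 + 4·4·6 + 5·7·8 + 2·3·5 = 790 ≡ 9.
  α_i^2 mod 11 = [4, 3, 5, 5, 9].
  S_2 = Σ v_i α_i^2 r_i = 3·4·0 + 8·3·8 + 4·5·6 + 5·5·8 + 2·9·5 = 602 ≡ 8.
  S = (6, 9, 8) ≠ 0, so r is not a codeword (an error is present).
Step 3: locate the error. For a single error e at position i, S_ℓ = v_i·e·α_i^ℓ, so α_err = S_1/S_0.
  S_0^{−1} = 6^{−1} = 2 (mod 11), so α_err = 9·2 = 18 ≡ 7 = α_4. Error position i = 4.
  Consistency check: S_2/S_1 = 8·5 = 40 ≡ 7 = α_err ✓ (single-error assumption holds).
Step 4: error magnitude e = S_0/v_4 = S_0·∏_{j≠4}(α_4 − α_j) = 6·9 = 54 ≡ 10 (mod 11).
Step 5: correct position 4: c_4 = r_4 − e = 8 − 10 ≡ 9 (mod 11). Hence c = [0, 8, 6, 9, 5].
  Check: interpolating c through the α_i gives m(x) = 2 + 1·x (degree < 2) with m(α_i) = c_i for every i, so c is indeed a codeword.


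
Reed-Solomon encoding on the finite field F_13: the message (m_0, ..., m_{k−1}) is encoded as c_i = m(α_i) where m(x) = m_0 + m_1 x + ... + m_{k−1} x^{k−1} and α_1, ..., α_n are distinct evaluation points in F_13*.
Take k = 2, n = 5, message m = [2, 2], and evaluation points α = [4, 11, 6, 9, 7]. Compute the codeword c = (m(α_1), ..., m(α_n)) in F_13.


c = [10, 11, 1, 7, 3]

Message polynomial: m(x) = 2 + 2·x (mod 13).
For each evaluation point α_i, compute m(α_i) mod 13:
  α_1 = 4: Horner steps 2 → 10, so m(4) = 10.
  α_2 = 11: Horner steps 2 → 11, so m(11) = 11.
  α_3 = 6: Horner steps 2 → 1, so m(6) = 1.
  α_4 = 9: Horner steps 2 → 7, so m(9) = 7.
  α_5 = 7: Horner steps 2 → 3, so m(7) = 3.
Codeword c = [10, 11, 1, 7, 3] ∈ F_13^5.


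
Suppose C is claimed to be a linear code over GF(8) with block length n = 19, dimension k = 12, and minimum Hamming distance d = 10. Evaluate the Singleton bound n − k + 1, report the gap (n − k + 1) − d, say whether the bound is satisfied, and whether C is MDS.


Singleton RHS = n − k + 1 = 8, slack = -2, bound violated (no such code; not MDS).

Singleton bound: d ≤ n − k + 1.
Here n = 19, k = 12, so n − k + 1 = 8.
Given d = 10, check d ≤ 8: NO.
Slack = (n − k + 1) − d = -2.
The slack is negative: d = 10 exceeds n − k + 1 = 8 by 2, so the Singleton bound is violated and no linear [19, 12, 10]_8 code can exist. In particular it is not MDS (MDS requires d = n − k + 1 exactly).
Description: the claimed parameters are [19, 12, 10]_8; such a code would be impossible (violates the Singleton bound).


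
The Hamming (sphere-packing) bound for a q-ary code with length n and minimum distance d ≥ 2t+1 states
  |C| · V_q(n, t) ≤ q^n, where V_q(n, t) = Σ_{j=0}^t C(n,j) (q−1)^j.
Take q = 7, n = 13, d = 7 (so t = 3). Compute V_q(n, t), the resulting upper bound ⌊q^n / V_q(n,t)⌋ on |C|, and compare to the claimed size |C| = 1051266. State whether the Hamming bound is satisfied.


V_q(n, t) = 64663, q^n = 96889010407, Hamming bound = 1498368, |C| = 1051266 ≤ bound (satisfied).

Step 1: Compute V_q(n, t) = Σ_{j=0}^3 C(n, j) (q−1)^j.
  j = 0: C(13,0)·(6)^0 = 1·1 = 1.
  j = 1: C(13,1)·(6)^1 = 13·6 = 78.
  j = 2: C(13,2)·(6)^2 = 78·36 = 2808.
  j = 3: C(13,3)·(6)^3 = 286·216 = 61776.
  V_q(n, t) = 1 + 78 + 2808 + 61776 = 64663.
Step 2: q^n = 7^13 = 96889010407.
Step 3: Hamming bound ⌊q^n / V_q(n,t)⌋ = ⌊96889010407/64663⌋ = 1498368.
Step 4: Compare |C| = 1051266 to 1498368: satisfied.
The claimed |C| lies below the Hamming bound.


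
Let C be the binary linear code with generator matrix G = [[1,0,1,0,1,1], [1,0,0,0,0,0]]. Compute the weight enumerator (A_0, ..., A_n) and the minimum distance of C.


Weight distribution: A_0 = 1, A_1 = 1, A_3 = 1, A_4 = 1. Minimum distance d = 1.

Enumerate all 2^2 = 4 messages m ∈ F_2^2.
For each, compute codeword c = mG in F_2^6, then tally its weight.
  m = 00 → c = 000000, weight = 0.
  m = 10 → c = 101011, weight = 4.
  m = 01 → c = 100000, weight = 1.
  m = 11 → c = 001011, weight = 3.
Tally weights:
  weight 0: 1 codewords.
  weight 1: 1 codewords.
  weight 3: 1 codewords.
  weight 4: 1 codewords.
Minimum distance d = smallest w > 0 with A_w > 0 = 1.
Sanity: Σ A_w = 4 = 2^2 = 4 ✓.


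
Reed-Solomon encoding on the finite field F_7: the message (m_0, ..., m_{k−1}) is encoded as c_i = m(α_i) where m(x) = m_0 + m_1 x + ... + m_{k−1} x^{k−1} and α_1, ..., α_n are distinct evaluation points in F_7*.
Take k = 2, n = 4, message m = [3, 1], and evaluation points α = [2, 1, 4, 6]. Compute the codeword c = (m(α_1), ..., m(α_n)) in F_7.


c = [5, 4, 0, 2]

Message polynomial: m(x) = 3 + 1·x (mod 7).
For each evaluation point α_i, compute m(α_i) mod 7:
  α_1 = 2: Horner steps 1 → 5, so m(2) = 5.
  α_2 = 1: Horner steps 1 → 4, so m(1) = 4.
  α_3 = 4: Horner steps 1 → 0, so m(4) = 0.
  α_4 = 6: Horner steps 1 → 2, so m(6) = 2.
Codeword c = [5, 4, 0, 2] ∈ F_7^4.


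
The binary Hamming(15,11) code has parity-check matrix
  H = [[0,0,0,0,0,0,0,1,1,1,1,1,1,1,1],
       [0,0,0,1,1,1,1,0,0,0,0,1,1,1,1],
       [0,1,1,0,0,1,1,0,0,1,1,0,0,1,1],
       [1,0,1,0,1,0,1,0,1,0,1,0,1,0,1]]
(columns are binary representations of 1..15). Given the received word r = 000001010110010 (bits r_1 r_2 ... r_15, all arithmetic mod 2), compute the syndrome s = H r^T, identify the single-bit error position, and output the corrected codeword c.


s = (0, 0, 0, 1)^T, error position = 1, corrected codeword c = 100001010110010

Compute s = H r^T mod 2 one row at a time:
  s_1 = 1 + 0 + 1 + 1 + 0 + 0 + 1 + 0 = 4 ≡ 0 (mod 2).
  s_2 = 0 + 0 + 1 + 0 + 0 + 0 + 1 + 0 = 2 ≡ 0 (mod 2).
  s_3 = 0 + 0 + 1 + 0 + 1 + 1 + 1 + 0 = 4 ≡ 0 (mod 2).
  s_4 = 0 + 0 + 0 + 0 + 0 + 1 + 0 + 0 = 1 ≡ 1 (mod 2).
s = (0, 0, 0, 1)^T — this equals column 1 of H (binary 0001), so error is at position 1.
Correct: flip bit 1 of r = 000001010110010 to get c = 100001010110010.


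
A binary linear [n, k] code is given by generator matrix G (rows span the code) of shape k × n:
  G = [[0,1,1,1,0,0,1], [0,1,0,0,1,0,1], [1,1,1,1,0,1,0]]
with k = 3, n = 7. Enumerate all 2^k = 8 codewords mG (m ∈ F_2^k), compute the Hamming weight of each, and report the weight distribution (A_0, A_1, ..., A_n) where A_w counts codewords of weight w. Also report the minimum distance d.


Weight distribution: A_0 = 1, A_3 = 3, A_4 = 2, A_5 = 1, A_6 = 1. Minimum distance d = 3.

Enumerate all 2^3 = 8 messages m ∈ F_2^3.
For each, compute codeword c = mG in F_2^7, then tally its weight.
  m = 000 → c = 0000000, weight = 0.
  m = 100 → c = 0111001, weight = 4.
  m = 010 → c = 0100101, weight = 3.
  m = 110 → c = 0011100, weight = 3.
  m = 001 → c = 1111010, weight = 5.
  m = 101 → c = 1000011, weight = 3.
  m = 011 → c = 1011111, weight = 6.
  m = 111 → c = 1100110, weight = 4.
Tally weights:
  weight 0: 1 codewords.
  weight 3: 3 codewords.
  weight 4: 2 codewords.
  weight 5: 1 codewords.
  weight 6: 1 codewords.
Minimum distance d = smallest w > 0 with A_w > 0 = 3.
Sanity: Σ A_w = 8 = 2^3 = 8 ✓.


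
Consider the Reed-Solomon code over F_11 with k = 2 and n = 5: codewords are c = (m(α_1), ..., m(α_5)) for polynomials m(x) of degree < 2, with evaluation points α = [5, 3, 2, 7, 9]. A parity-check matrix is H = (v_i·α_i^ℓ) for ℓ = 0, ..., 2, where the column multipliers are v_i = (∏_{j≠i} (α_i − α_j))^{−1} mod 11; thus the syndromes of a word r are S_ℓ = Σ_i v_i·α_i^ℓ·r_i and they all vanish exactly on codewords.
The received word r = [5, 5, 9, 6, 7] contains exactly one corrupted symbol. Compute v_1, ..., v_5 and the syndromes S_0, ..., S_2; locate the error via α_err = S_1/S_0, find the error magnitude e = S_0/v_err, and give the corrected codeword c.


S = (8, 2, 6), error at position 2, error magnitude e = 1, c = [5, 4, 9, 6, 7].

Step 1: column multipliers v_i = (∏_{j≠i}(α_i − α_j))^{−1} mod 11.
  i = 1 (α = 5): (5−3)(5−2)(5−7)(5−9) = 2·3·(−2)·(−4) = 48 ≡ 4, so v_1 = 4^{−1} = 3 (mod 11).
  i = 2 (α = 3): (3−5)(3−2)(3−7)(3−9) = (−2)·1·(−4)·(−6) = −48 ≡ 7, so v_2 = 7^{−1} = 8 (mod 11).
  i = 3 (α = 2): (2−5)(2−3)(2−7)(2−9) = (−3)·(−1)·(−5)·(−7) = 105 ≡ 6, so v_3 = 6^{−1} = 2 (mod 11).
  i = 4 (α = 7): (7−5)(7−3)(7−2)(7−9) = 2·4·5·(−2) = −80 ≡ 8, so v_4 = 8^{−1} = 7 (mod 11).
  i = 5 (α = 9): (9−5)(9−3)(9−2)(9−7) = 4·6·7·2 = 336 ≡ 6, so v_5 = 6^{−1} = 2 (mod 11).
  v = [3, 8, 2, 7, 2].
Step 2: syndromes of r = [5, 5, 9, 6, 7] (all sums mod 11).
  S_0 = Σ v_i r_i = 3·5 + 8·5 + 2·9 + 7·6 + 2·7 = 129 ≡ 8.
  S_1 = Σ v_i α_i r_i = 3·5·5 + 8·3·5 + 2·2·9 + 7·7·6 + 2·9·7 = 651 ≡ 2.
  α_i^2 mod 11 = [3, 9, 4, 5, 4].
  S_2 = Σ v_i α_i^2 r_i = 3·3·5 + 8·9·5 + 2·4·9 + 7·5·6 + 2·4·7 = 743 ≡ 6.
  S = (8, 2, 6) ≠ 0, so r is not a codeword (an error is present).
Step 3: locate the error. For a single error e at position i, S_ℓ = v_i·e·α_i^ℓ, so α_err = S_1/S_0.
  S_0^{−1} = 8^{−1} = 7 (mod 11), so α_err = 2·7 = 14 ≡ 3 = α_2. Error position i = 2.
  Consistency check: S_2/S_1 = 6·6 = 36 ≡ 3 = α_err ✓ (single-error assumption holds).
Step 4: error magnitude e = S_0/v_2 = S_0·∏_{j≠2}(α_2 − α_j) = 8·7 = 56 ≡ 1 (mod 11).
Step 5: correct position 2: c_2 = r_2 − e = 5 − 1 ≡ 4 (mod 11). Hence c = [5, 4, 9, 6, 7].
  Check: interpolating c through the α_i gives m(x) = 8 + 6·x (degree < 2) with m(α_i) = c_i for every i, so c is indeed a codeword.


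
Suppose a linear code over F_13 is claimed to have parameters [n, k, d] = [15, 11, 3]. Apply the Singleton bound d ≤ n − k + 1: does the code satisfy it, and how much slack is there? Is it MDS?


Singleton RHS = n − k + 1 = 5, slack = 2, bound satisfied, not MDS.

Singleton bound: d ≤ n − k + 1.
Here n = 15, k = 11, so n − k + 1 = 5.
Given d = 3, check d ≤ 5: YES.
Slack = (n − k + 1) − d = 2.
The code is NOT MDS (slack = 2 > 0).
Description: the claimed parameters are [15, 11, 3]_13; such a code would be non-MDS.


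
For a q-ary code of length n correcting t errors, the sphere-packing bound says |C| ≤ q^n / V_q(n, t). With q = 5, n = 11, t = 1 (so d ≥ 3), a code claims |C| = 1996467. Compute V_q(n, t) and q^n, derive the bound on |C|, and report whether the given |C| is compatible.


V_q(n, t) = 45, q^n = 48828125, Hamming bound = 1085069, |C| = 1996467 > bound (violated).

Step 1: Compute V_q(n, t) = Σ_{j=0}^1 C(n, j) (q−1)^j.
  j = 0: C(11,0)·(4)^0 = 1·1 = 1.
  j = 1: C(11,1)·(4)^1 = 11·4 = 44.
  V_q(n, t) = 1 + 44 = 45.
Step 2: q^n = 5^11 = 48828125.
Step 3: Hamming bound ⌊q^n / V_q(n,t)⌋ = ⌊48828125/45⌋ = 1085069.
Step 4: Compare |C| = 1996467 to 1085069: violated.
The claimed |C| lies above the Hamming bound, so no 5-ary code of length 11 with d ≥ 3 can have 1996467 codewords.


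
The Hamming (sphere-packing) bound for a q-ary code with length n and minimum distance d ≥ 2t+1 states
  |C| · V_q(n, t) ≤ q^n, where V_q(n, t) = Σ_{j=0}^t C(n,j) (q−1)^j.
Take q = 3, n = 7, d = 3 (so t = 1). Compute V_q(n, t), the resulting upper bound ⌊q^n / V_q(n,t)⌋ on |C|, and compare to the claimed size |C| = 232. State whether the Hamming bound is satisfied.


V_q(n, t) = 15, q^n = 2187, Hamming bound = 145, |C| = 232 > bound (violated).

Step 1: Compute V_q(n, t) = Σ_{j=0}^1 C(n, j) (q−1)^j.
  j = 0: C(7,0)·(2)^0 = 1·1 = 1.
  j = 1: C(7,1)·(2)^1 = 7·2 = 14.
  V_q(n, t) = 1 + 14 = 15.
Step 2: q^n = 3^7 = 2187.
Step 3: Hamming bound ⌊q^n / V_q(n,t)⌋ = ⌊2187/15⌋ = 145.
Step 4: Compare |C| = 232 to 145: violated.
The claimed |C| lies above the Hamming bound, so no 3-ary code of length 7 with d ≥ 3 can have 232 codewords.


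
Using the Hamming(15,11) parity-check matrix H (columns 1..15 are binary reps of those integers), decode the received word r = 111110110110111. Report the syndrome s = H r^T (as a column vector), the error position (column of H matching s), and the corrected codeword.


s = (0, 0, 1, 1)^T, error position = 3, corrected codeword c = 110110110110111

Compute s = H r^T mod 2 one row at a time:
  s_1 = 1 + 0 + 1 + 1 + 0 + 1 + 1 + 1 = 6 ≡ 0 (mod 2).
  s_2 = 1 + 1 + 0 + 1 + 0 + 1 + 1 + 1 = 6 ≡ 0 (mod 2).
  s_3 = 1 + 1 + 0 + 1 + 1 + 1 + 1 + 1 = 7 ≡ 1 (mod 2).
  s_4 = 1 + 1 + 1 + 1 + 0 + 1 + 1 + 1 = 7 ≡ 1 (mod 2).
s = (0, 0, 1, 1)^T — this equals column 3 of H (binary 0011), so error is at position 3.
Correct: flip bit 3 of r = 111110110110111 to get c = 110110110110111.


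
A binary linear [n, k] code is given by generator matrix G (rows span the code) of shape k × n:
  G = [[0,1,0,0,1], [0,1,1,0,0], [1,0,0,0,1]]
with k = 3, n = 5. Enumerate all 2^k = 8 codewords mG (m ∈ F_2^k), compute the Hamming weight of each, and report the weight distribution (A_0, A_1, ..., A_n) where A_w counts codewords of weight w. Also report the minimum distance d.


Weight distribution: A_0 = 1, A_2 = 6, A_4 = 1. Minimum distance d = 2.

Enumerate all 2^3 = 8 messages m ∈ F_2^3.
For each, compute codeword c = mG in F_2^5, then tally its weight.
  m = 000 → c = 00000, weight = 0.
  m = 100 → c = 01001, weight = 2.
  m = 010 → c = 01100, weight = 2.
  m = 110 → c = 00101, weight = 2.
  m = 001 → c = 10001, weight = 2.
  m = 101 → c = 11000, weight = 2.
  m = 011 → c = 11101, weight = 4.
  m = 111 → c = 10100, weight = 2.
Tally weights:
  weight 0: 1 codewords.
  weight 2: 6 codewords.
  weight 4: 1 codewords.
Minimum distance d = smallest w > 0 with A_w > 0 = 2.
Sanity: Σ A_w = 8 = 2^3 = 8 ✓.


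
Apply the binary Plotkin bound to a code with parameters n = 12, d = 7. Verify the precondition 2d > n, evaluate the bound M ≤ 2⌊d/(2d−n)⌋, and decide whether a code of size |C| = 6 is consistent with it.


Plotkin bound M ≤ 6; given |C| = 6 ≤ bound (satisfied).

Check applicability: 2d = 14, n = 12.
2d − n = 2 > 0, so Plotkin applies.
Compute d/(2d−n) = 7/2 ≈ 3.5000.
⌊d/(2d−n)⌋ = 3.
Plotkin bound: M ≤ 2·3 = 6.
Given |C| = 6, check: satisfied.
This |C| is at the Plotkin bound.


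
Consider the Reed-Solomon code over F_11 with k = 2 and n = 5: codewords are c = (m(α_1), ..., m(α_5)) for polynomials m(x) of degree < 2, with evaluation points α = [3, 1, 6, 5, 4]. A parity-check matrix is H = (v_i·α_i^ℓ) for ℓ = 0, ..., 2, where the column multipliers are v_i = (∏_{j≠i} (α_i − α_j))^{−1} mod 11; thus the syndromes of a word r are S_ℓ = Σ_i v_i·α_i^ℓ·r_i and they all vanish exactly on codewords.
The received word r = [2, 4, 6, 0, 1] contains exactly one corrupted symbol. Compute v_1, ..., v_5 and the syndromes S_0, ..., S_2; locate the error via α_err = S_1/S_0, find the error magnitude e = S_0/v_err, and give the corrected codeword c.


S = (5, 8, 4), error at position 3, error magnitude e = 7, c = [2, 4, 10, 0, 1].

Step 1: column multipliers v_i = (∏_{j≠i}(α_i − α_j))^{−1} mod 11.
  i = 1 (α = 3): (3−1)(3−6)(3−5)(3−4) = 2·(−3)·(−2)·(−1) = −12 ≡ 10, so v_1 = 10^{−1} = 10 (mod 11).
  i = 2 (α = 1): (1−3)(1−6)(1−5)(1−4) = (−2)·(−5)·(−4)·(−3) = 120 ≡ 10, so v_2 = 10^{−1} = 10 (mod 11).
  i = 3 (α = 6): (6−3)(6−1)(6−5)(6−4) = 3·5·1·2 = 30 ≡ 8, so v_3 = 8^{−1} = 7 (mod 11).
  i = 4 (α = 5): (5−3)(5−1)(5−6)(5−4) = 2·4·(−1)·1 = −8 ≡ 3, so v_4 = 3^{−1} = 4 (mod 11).
  i = 5 (α = 4): (4−3)(4−1)(4−6)(4−5) = 1·3·(−2)·(−1) = 6 ≡ 6, so v_5 = 6^{−1} = 2 (mod 11).
  v = [10, 10, 7, 4, 2].
Step 2: syndromes of r = [2, 4, 6, 0, 1] (all sums mod 11).
  S_0 = Σ v_i r_i = 10·2 + 10·4 + 7·6 + 4·0 + 2·1 = 104 ≡ 5.
  S_1 = Σ v_i α_i r_i = 10·3·2 + 10·1·4 + 7·6·6 + 4·5·0 + 2·4·1 = 360 ≡ 8.
  α_i^2 mod 11 = [9, 1, 3, 3, 5].
  S_2 = Σ v_i α_i^2 r_i = 10·9·2 + 10·1·4 + 7·3·6 + 4·3·0 + 2·5·1 = 356 ≡ 4.
  S = (5, 8, 4) ≠ 0, so r is not a codeword (an error is present).
Step 3: locate the error. For a single error e at position i, S_ℓ = v_i·e·α_i^ℓ, so α_err = S_1/S_0.
  S_0^{−1} = 5^{−1} = 9 (mod 11), so α_err = 8·9 = 72 ≡ 6 = α_3. Error position i = 3.
  Consistency check: S_2/S_1 = 4·7 = 28 ≡ 6 = α_err ✓ (single-error assumption holds).
Step 4: error magnitude e = S_0/v_3 = S_0·∏_{j≠3}(α_3 − α_j) = 5·8 = 40 ≡ 7 (mod 11).
Step 5: correct position 3: c_3 = r_3 − e = 6 − 7 ≡ 10 (mod 11). Hence c = [2, 4, 10, 0, 1].
  Check: interpolating c through the α_i gives m(x) = 5 + 10·x (degree < 2) with m(α_i) = c_i for every i, so c is indeed a codeword.


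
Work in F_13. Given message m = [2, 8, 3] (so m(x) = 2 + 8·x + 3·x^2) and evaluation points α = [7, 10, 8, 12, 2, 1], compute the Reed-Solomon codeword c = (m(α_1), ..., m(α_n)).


c = [10, 5, 11, 10, 4, 0]

Message polynomial: m(x) = 2 + 8·x + 3·x^2 (mod 13).
For each evaluation point α_i, compute m(α_i) mod 13:
  α_1 = 7: Horner steps 3 → 3 → 10, so m(7) = 10.
  α_2 = 10: Horner steps 3 → 12 → 5, so m(10) = 5.
  α_3 = 8: Horner steps 3 → 6 → 11, so m(8) = 11.
  α_4 = 12: Horner steps 3 → 5 → 10, so m(12) = 10.
  α_5 = 2: Horner steps 3 → 1 → 4, so m(2) = 4.
  α_6 = 1: Horner steps 3 → 11 → 0, so m(1) = 0.
Codeword c = [10, 5, 11, 10, 4, 0] ∈ F_13^6.


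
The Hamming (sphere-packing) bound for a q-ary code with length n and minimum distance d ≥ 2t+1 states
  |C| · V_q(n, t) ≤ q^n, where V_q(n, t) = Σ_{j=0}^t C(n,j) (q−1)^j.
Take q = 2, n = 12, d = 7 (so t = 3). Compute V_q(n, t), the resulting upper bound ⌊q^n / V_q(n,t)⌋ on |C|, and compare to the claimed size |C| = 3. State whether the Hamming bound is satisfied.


V_q(n, t) = 299, q^n = 4096, Hamming bound = 13, |C| = 3 ≤ bound (satisfied).

Step 1: Compute V_q(n, t) = Σ_{j=0}^3 C(n, j) (q−1)^j.
  j = 0: C(12,0)·(1)^0 = 1·1 = 1.
  j = 1: C(12,1)·(1)^1 = 12·1 = 12.
  j = 2: C(12,2)·(1)^2 = 66·1 = 66.
  j = 3: C(12,3)·(1)^3 = 220·1 = 220.
  V_q(n, t) = 1 + 12 + 66 + 220 = 299.
Step 2: q^n = 2^12 = 4096.
Step 3: Hamming bound ⌊q^n / V_q(n,t)⌋ = ⌊4096/299⌋ = 13.
Step 4: Compare |C| = 3 to 13: satisfied.
The claimed |C| lies below the Hamming bound.


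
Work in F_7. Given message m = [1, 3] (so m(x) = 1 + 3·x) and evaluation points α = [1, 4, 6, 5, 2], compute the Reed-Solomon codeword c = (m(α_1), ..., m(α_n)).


c = [4, 6, 5, 2, 0]

Message polynomial: m(x) = 1 + 3·x (mod 7).
For each evaluation point α_i, compute m(α_i) mod 7:
  α_1 = 1: Horner steps 3 → 4, so m(1) = 4.
  α_2 = 4: Horner steps 3 → 6, so m(4) = 6.
  α_3 = 6: Horner steps 3 → 5, so m(6) = 5.
  α_4 = 5: Horner steps 3 → 2, so m(5) = 2.
  α_5 = 2: Horner steps 3 → 0, so m(2) = 0.
Codeword c = [4, 6, 5, 2, 0] ∈ F_7^5.
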